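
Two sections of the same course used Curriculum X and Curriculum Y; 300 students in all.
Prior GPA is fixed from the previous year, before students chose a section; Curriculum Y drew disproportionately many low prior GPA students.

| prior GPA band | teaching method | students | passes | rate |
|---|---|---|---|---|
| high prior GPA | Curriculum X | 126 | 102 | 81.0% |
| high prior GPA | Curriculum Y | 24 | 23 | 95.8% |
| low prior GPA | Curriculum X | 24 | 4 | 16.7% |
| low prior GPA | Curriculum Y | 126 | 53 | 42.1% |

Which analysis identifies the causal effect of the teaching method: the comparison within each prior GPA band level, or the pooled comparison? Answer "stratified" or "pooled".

The imbalance in prior GPA band arose from how students were allocated, not from anything the teaching method did; and prior GPA band independently affects the outcome. The pooled gap is confounded — condition on prior GPA band.
Within each level — high prior GPA: 81.0% vs 95.8%; low prior GPA: 16.7% vs 42.1% — Curriculum Y is higher every time.

stratified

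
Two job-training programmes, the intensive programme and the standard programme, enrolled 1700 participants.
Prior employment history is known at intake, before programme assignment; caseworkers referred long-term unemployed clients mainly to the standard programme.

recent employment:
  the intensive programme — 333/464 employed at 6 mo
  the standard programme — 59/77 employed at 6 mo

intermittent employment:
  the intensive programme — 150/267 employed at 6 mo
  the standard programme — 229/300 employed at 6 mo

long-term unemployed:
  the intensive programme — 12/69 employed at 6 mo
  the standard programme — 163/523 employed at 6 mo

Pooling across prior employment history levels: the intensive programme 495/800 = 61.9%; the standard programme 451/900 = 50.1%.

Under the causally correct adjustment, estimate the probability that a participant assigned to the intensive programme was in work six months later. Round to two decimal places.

the standard programme is higher inside every prior employment history stratum but the intensive programme is higher in aggregate. Whether to stratify depends on how prior employment history relates to the programme.
Prior employment history is set before the programme has any effect — it is not caused by the programme — and it independently drives the outcome. That makes it a confounder, so the causal comparison is within prior employment history levels.
Standardising the intensive programme to the population prior employment history mix: 0.318·333/464 + 0.334·150/267 + 0.348·12/69 = 0.476.

0.48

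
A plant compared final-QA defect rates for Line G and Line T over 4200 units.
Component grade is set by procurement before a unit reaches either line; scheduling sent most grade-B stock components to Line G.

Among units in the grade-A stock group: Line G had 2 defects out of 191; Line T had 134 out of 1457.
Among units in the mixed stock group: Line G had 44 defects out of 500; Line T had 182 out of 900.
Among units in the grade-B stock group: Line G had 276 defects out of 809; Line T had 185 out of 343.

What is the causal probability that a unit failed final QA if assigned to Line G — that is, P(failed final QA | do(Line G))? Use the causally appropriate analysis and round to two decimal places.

Within every component grade level Line G has the lower rate, yet pooled Line T does — Simpson's reversal.
Component grade is set before the line has any effect — it is not caused by the line — and it independently drives the outcome. That makes it a confounder, so the causal comparison is within component grade levels.
Standardising Line G to the population component grade mix: 0.392·2/191 + 0.333·44/500 + 0.274·276/809 = 0.127.

0.13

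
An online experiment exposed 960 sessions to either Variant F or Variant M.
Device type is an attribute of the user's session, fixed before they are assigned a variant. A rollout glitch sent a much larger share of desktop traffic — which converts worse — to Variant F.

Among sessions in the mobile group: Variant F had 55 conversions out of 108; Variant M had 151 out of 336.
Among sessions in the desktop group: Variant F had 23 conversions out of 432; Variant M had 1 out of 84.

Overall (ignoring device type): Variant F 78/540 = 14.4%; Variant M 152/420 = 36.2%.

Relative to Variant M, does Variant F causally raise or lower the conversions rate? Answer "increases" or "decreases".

increases

Device type is set before the variant has any effect — it is not caused by the variant — and it independently drives the outcome. That makes it a confounder, so the causal comparison is within device type levels.
Within each level — mobile: 50.9% vs 44.9%; desktop: 5.3% vs 1.2% — Variant F is higher every time.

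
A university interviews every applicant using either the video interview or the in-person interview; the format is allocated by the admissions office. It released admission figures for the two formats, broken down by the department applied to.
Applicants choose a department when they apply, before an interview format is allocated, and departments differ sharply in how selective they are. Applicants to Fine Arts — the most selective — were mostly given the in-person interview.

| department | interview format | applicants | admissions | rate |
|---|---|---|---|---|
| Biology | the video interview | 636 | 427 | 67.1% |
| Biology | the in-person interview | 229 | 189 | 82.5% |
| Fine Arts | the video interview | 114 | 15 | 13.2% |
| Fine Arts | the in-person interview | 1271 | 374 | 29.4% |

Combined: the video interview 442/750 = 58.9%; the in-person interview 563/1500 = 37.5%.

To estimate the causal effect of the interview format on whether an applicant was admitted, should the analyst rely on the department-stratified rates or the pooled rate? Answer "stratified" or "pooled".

Within every department level the in-person interview has the higher rate, yet pooled the video interview does — Simpson's reversal.
Since department is a pre-existing factor (not a product of the interview format) and it affects the outcome on its own, it is a confounder. The stratified rates, not the pooled rate, identify the causal effect.
Within each level — Biology: 67.1% vs 82.5%; Fine Arts: 13.2% vs 29.4% — the in-person interview is higher every time.

stratified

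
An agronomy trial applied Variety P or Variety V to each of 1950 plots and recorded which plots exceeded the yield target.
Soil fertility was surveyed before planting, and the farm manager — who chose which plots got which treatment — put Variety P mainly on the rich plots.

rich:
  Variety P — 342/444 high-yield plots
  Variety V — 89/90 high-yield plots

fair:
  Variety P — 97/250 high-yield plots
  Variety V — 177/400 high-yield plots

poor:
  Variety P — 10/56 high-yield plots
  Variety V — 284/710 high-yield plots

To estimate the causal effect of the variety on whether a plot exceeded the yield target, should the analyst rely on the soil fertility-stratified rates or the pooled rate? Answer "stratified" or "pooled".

stratified

Variety V is higher inside every soil fertility stratum but Variety P is higher in aggregate. Whether to stratify depends on how soil fertility relates to the variety.
Soil fertility differs across varietys for reasons unrelated to any effect of the variety itself, and it separately predicts the outcome — a classic confounder. We must compare within soil fertility levels.
Within each level — rich: 77.0% vs 98.9%; fair: 38.8% vs 44.2%; poor: 17.9% vs 40.0% — Variety V is higher every time.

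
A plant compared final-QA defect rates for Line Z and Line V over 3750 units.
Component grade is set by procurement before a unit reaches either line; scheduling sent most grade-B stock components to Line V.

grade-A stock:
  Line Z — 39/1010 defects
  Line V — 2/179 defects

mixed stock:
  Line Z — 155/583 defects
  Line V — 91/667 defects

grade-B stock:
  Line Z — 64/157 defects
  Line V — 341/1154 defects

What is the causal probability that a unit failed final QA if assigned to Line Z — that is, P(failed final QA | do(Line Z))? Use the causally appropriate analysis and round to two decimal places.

0.24

The stratified and pooled comparisons disagree (Line V wins within each component grade; Line Z wins overall), so the answer turns on the causal role of component grade.
Nothing the line does changes component grade; the imbalance is an allocation artefact. With component grade also predicting the outcome, the pooled figure is confounded, and the within-stratum comparison is the causal one.
Standardising Line Z to the population component grade mix: 0.317·39/1010 + 0.333·155/583 + 0.350·64/157 = 0.243.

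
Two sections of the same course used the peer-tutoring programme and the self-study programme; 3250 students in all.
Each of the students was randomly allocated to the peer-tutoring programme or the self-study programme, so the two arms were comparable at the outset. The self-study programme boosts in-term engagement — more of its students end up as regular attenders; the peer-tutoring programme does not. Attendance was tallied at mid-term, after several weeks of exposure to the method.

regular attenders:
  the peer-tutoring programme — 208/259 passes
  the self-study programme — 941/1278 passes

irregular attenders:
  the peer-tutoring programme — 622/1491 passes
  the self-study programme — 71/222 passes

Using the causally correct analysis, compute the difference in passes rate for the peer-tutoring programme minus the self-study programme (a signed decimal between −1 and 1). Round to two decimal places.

-0.20

Mid-term attendance is recorded after the teaching method and is itself shifted by it — it sits on the causal path from teaching method to outcome. Conditioning on a mediator would strip out part of the effect we want; the pooled comparison gives the total causal effect.
The causal difference is the pooled difference: 0.474 − 0.675 = -0.200.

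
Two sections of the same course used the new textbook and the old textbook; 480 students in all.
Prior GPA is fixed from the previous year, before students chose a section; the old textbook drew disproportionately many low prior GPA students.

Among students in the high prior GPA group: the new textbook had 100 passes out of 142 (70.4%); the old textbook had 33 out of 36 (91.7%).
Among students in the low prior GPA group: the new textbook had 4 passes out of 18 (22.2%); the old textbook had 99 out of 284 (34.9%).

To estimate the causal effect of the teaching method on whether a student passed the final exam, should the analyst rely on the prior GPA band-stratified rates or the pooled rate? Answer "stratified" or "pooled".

stratified

The prior GPA band-specific comparison favours the old textbook throughout, but the pooled figures favour the new textbook. The question is whether to condition on prior GPA band.
The imbalance in prior GPA band arose from how students were allocated, not from anything the teaching method did; and prior GPA band independently affects the outcome. The pooled gap is confounded — condition on prior GPA band.
Within each level — high prior GPA: 70.4% vs 91.7%; low prior GPA: 22.2% vs 34.9% — the old textbook is higher every time.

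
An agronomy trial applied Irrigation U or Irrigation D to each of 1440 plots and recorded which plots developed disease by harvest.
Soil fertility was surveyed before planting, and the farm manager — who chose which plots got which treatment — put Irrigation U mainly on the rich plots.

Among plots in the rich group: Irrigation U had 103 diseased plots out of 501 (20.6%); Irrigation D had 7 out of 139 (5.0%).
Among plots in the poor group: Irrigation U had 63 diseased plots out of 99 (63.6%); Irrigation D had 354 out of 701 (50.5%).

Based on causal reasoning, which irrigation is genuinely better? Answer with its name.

Irrigation D is lower inside every soil fertility stratum but Irrigation U is lower in aggregate. Whether to stratify depends on how soil fertility relates to the irrigation.
Here soil fertility is a common cause — it drives both which irrigation a case falls under and the outcome. The crude comparison mixes populations; the stratum-specific rates are the causally relevant ones.
Within each level — rich: 20.6% vs 5.0%; poor: 63.6% vs 50.5% — Irrigation D is lower every time.

Irrigation D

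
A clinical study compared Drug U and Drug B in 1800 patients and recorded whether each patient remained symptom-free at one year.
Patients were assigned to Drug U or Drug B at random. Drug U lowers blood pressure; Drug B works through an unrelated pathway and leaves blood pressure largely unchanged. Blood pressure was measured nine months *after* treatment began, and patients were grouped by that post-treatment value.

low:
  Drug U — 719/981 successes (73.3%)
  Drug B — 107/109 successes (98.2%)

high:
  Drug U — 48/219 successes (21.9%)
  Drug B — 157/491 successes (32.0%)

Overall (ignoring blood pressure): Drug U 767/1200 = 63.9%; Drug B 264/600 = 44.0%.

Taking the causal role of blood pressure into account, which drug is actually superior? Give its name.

The stratified and pooled comparisons disagree (Drug B wins within each blood pressure; Drug U wins overall), so the answer turns on the causal role of blood pressure.
Stratifying would compare drugs among patients the drugs themselves sorted into blood pressure groups — a form of selection on an intermediate. The unconditioned pooled rates give the total causal effect.
Pooled: Drug U 63.9% vs Drug B 44.0%; Drug U is higher overall.

Drug U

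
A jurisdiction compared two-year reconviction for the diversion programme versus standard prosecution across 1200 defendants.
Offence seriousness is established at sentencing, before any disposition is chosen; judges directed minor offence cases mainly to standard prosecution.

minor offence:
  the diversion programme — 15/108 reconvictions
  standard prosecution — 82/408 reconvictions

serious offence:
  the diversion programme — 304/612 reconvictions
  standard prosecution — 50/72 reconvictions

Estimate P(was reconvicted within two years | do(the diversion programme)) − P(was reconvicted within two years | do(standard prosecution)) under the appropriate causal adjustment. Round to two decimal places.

-0.14

Here offence seriousness is a common cause — it drives both which disposition a case falls under and the outcome. The crude comparison mixes populations; the stratum-specific rates are the causally relevant ones.
Adjusting over the population distribution of offence seriousness: 0.430·(0.139−0.201) + 0.570·(0.497−0.694) = -0.139.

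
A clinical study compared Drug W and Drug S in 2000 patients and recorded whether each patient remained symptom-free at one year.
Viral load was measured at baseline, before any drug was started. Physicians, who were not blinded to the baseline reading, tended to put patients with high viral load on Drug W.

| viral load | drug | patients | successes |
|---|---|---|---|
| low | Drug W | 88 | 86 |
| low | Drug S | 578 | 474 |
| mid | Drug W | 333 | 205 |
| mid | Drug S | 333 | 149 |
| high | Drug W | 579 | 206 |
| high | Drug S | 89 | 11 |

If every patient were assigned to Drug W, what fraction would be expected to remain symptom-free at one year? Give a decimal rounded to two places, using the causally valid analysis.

0.65

Nothing the drug does changes viral load; the imbalance is an allocation artefact. With viral load also predicting the outcome, the pooled figure is confounded, and the within-stratum comparison is the causal one.
Standardising Drug W to the population viral load mix: 0.333·86/88 + 0.333·205/333 + 0.334·206/579 = 0.649.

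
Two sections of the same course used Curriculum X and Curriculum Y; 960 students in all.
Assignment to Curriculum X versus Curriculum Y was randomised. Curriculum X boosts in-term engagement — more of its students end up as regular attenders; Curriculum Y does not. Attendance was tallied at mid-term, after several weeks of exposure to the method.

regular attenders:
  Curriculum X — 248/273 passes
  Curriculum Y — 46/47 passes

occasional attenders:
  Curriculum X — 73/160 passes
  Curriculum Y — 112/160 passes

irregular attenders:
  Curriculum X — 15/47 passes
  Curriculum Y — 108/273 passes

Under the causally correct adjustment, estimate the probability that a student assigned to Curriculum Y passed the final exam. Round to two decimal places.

Curriculum Y is higher inside every mid-term attendance stratum but Curriculum X is higher in aggregate. Whether to stratify depends on how mid-term attendance relates to the teaching method.
Mid-term attendance is recorded after the teaching method and is itself shifted by it — it sits on the causal path from teaching method to outcome. Conditioning on a mediator would strip out part of the effect we want; the pooled comparison gives the total causal effect.
So P(outcome | do(Curriculum Y)) is just the pooled rate for Curriculum Y: 266/480 = 0.554.

0.55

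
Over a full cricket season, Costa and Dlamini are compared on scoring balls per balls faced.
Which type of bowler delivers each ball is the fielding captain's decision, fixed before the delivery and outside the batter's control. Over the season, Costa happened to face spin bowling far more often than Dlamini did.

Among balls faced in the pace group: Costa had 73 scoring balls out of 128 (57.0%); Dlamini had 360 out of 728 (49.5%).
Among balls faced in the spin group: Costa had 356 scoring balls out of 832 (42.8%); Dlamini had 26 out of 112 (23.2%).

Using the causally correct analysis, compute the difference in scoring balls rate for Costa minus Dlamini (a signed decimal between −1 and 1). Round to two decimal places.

Bowling type is set before the player has any effect — it is not caused by the player — and it independently drives the outcome. That makes it a confounder, so the causal comparison is within bowling type levels.
Adjusting over the population distribution of bowling type: 0.476·(0.570−0.495) + 0.524·(0.428−0.232) = +0.139.

+0.14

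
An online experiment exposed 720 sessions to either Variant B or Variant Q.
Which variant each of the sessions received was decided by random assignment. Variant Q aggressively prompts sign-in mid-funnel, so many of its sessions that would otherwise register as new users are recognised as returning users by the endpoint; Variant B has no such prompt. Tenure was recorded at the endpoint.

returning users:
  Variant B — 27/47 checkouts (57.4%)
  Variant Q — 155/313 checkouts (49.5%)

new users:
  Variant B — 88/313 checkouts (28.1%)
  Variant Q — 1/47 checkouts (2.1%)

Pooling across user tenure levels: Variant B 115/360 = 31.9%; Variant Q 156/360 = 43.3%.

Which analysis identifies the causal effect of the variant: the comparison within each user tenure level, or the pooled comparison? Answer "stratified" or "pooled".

Stratifying would compare variants among sessions the variants themselves sorted into user tenure groups — a form of selection on an intermediate. The unconditioned pooled rates give the total causal effect.
Pooled: Variant B 31.9% vs Variant Q 43.3%; Variant Q is higher overall.

pooled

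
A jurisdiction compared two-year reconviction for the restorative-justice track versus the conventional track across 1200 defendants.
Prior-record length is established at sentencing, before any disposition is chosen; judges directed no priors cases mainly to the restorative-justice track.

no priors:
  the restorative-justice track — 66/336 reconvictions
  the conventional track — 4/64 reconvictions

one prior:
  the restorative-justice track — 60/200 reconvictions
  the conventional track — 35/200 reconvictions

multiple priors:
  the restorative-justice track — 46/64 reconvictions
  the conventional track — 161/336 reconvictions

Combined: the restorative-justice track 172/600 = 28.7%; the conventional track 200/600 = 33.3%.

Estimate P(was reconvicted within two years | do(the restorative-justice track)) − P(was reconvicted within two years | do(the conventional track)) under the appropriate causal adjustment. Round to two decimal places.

The prior-record length-specific comparison favours the conventional track throughout, but the pooled figures favour the restorative-justice track. The question is whether to condition on prior-record length.
The imbalance in prior-record length arose from how defendants were allocated, not from anything the disposition did; and prior-record length independently affects the outcome. The pooled gap is confounded — condition on prior-record length.
Adjusting over the population distribution of prior-record length: 0.333·(0.196−0.062) + 0.333·(0.300−0.175) + 0.333·(0.719−0.479) = +0.166.

+0.17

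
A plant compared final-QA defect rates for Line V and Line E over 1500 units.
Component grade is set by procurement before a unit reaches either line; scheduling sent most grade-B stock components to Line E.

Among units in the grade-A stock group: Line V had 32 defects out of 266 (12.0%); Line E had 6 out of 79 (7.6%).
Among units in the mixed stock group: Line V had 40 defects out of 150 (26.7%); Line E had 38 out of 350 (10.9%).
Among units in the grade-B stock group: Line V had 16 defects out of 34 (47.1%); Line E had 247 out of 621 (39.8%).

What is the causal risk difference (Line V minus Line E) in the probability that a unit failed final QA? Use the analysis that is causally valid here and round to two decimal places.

+0.09

Component grade is set before the line has any effect — it is not caused by the line — and it independently drives the outcome. That makes it a confounder, so the causal comparison is within component grade levels.
Adjusting over the population distribution of component grade: 0.230·(0.120−0.076) + 0.333·(0.267−0.109) + 0.437·(0.471−0.398) = +0.095.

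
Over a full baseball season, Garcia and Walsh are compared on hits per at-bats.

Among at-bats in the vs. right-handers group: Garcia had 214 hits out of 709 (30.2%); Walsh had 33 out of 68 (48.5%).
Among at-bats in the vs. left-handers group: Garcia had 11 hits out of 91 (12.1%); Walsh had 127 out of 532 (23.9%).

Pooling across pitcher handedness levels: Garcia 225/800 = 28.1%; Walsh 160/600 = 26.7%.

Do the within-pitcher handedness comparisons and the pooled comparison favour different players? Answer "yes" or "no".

yes

Within each pitcher handedness level (vs. right-handers 30.2% vs 48.5%; vs. left-handers 12.1% vs 23.9%), Walsh has the higher rate every time. Pooled: 28.1% vs 26.7% — Garcia has the higher rate overall. The two comparisons disagree.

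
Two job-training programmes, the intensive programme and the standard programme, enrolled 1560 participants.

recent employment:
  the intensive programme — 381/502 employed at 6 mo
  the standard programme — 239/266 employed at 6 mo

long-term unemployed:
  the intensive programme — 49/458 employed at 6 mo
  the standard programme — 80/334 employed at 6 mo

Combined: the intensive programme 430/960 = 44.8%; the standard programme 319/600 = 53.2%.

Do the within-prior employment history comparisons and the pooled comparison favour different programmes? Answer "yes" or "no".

no

Within each prior employment history level (recent employment 75.9% vs 89.8%; long-term unemployed 10.7% vs 24.0%), the standard programme has the higher rate every time. Pooled: 44.8% vs 53.2% — the standard programme has the higher rate overall. They agree.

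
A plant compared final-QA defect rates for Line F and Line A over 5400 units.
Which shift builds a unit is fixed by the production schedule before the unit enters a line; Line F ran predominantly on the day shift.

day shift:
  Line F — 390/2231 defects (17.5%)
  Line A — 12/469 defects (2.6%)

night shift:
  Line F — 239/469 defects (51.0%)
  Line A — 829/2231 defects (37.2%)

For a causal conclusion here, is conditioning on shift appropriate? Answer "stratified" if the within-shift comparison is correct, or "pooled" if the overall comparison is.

The imbalance in shift arose from how units were allocated, not from anything the line did; and shift independently affects the outcome. The pooled gap is confounded — condition on shift.
Within each level — day shift: 17.5% vs 2.6%; night shift: 51.0% vs 37.2% — Line A is lower every time.

stratified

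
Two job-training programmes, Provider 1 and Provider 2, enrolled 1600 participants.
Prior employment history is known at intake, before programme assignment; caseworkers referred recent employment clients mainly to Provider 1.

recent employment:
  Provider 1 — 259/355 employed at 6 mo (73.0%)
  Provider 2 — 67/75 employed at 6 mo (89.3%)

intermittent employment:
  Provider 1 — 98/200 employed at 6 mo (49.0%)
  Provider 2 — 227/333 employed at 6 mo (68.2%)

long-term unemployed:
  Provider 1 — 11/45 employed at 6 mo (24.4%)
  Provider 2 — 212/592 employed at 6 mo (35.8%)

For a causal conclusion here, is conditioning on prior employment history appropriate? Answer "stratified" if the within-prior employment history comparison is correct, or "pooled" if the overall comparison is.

Provider 2 is higher inside every prior employment history stratum but Provider 1 is higher in aggregate. Whether to stratify depends on how prior employment history relates to the programme.
Here prior employment history is a common cause — it drives both which programme a case falls under and the outcome. The crude comparison mixes populations; the stratum-specific rates are the causally relevant ones.
Within each level — recent employment: 73.0% vs 89.3%; intermittent employment: 49.0% vs 68.2%; long-term unemployed: 24.4% vs 35.8% — Provider 2 is higher every time.

stratified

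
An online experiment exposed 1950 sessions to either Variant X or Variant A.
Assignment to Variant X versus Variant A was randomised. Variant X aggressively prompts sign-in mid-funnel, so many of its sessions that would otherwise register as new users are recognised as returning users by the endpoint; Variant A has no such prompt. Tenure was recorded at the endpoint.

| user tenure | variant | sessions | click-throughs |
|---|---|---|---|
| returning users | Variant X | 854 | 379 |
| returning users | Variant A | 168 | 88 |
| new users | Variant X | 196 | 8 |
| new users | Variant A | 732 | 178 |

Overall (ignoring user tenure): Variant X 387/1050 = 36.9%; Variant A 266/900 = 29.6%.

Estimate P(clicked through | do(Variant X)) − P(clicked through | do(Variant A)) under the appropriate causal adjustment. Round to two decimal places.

+0.07

Within every user tenure level Variant A has the higher rate, yet pooled Variant X does — Simpson's reversal.
Because the variant influences user tenure, user tenure is a post-treatment mediator, not a confounder. Stratifying on it would bias the estimate; the causal effect is the crude pooled difference.
The causal difference is the pooled difference: 0.369 − 0.296 = +0.073.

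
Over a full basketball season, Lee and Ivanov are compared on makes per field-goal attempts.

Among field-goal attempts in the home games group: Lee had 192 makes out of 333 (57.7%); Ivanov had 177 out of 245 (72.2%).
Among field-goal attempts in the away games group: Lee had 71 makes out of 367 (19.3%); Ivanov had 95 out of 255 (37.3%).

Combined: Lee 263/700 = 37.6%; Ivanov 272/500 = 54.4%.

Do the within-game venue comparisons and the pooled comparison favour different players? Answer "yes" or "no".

Within each game venue level (home games 57.7% vs 72.2%; away games 19.3% vs 37.3%), Ivanov has the higher rate every time. Pooled: 37.6% vs 54.4% — Ivanov has the higher rate overall. They agree.

no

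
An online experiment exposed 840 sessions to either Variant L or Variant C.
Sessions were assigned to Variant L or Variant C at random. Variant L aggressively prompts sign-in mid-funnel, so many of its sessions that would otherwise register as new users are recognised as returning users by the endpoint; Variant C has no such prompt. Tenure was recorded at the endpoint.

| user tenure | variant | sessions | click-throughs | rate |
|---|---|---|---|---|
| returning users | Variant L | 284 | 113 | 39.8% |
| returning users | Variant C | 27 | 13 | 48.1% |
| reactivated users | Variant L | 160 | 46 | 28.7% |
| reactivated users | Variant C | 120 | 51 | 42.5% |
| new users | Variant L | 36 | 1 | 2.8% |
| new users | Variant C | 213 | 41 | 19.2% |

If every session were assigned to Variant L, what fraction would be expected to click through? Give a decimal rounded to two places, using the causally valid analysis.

0.33

The stratified and pooled comparisons disagree (Variant C wins within each user tenure; Variant L wins overall), so the answer turns on the causal role of user tenure.
User tenure is downstream of the variant. One should not condition on a consequence of treatment, so the overall rates are the right comparison.
So P(outcome | do(Variant L)) is just the pooled rate for Variant L: 160/480 = 0.333.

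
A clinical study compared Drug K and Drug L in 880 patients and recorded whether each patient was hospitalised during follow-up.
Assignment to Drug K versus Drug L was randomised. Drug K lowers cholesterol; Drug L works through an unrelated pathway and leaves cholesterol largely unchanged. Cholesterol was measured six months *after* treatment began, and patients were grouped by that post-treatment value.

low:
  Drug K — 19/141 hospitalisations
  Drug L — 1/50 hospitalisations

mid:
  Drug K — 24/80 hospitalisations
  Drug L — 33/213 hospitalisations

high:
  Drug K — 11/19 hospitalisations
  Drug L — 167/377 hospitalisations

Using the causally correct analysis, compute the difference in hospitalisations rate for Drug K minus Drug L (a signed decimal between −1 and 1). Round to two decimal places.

-0.09

Because the drug influences cholesterol, cholesterol is a post-treatment mediator, not a confounder. Stratifying on it would bias the estimate; the causal effect is the crude pooled difference.
The causal difference is the pooled difference: 0.225 − 0.314 = -0.089.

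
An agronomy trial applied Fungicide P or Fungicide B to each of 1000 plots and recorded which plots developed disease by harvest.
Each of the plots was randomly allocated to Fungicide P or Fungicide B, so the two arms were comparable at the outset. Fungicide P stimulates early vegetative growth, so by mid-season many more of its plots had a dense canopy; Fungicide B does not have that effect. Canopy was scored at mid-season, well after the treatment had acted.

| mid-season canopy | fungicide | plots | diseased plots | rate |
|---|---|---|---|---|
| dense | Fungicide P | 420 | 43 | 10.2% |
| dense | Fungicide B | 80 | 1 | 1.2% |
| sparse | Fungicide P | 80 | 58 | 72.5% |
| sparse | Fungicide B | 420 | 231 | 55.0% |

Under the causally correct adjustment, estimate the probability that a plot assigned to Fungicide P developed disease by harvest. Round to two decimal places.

0.20

Within every mid-season canopy level Fungicide B has the lower rate, yet pooled Fungicide P does — Simpson's reversal.
Mid-season canopy is downstream of the fungicide. One should not condition on a consequence of treatment, so the overall rates are the right comparison.
So P(outcome | do(Fungicide P)) is just the pooled rate for Fungicide P: 101/500 = 0.202.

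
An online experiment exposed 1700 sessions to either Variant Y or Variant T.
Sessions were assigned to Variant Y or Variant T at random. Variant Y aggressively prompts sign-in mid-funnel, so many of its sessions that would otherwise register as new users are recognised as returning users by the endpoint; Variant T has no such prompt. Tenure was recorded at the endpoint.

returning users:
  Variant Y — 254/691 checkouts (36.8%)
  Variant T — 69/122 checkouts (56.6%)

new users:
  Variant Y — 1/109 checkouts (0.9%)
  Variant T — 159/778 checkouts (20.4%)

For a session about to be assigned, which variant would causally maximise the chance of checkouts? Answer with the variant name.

User tenure here is a post-treatment variable shaped by the variant; conditioning on it would introduce bias rather than remove it. The overall comparison is the causal one.
Pooled: Variant Y 31.9% vs Variant T 25.3%; Variant Y is higher overall.

Variant Y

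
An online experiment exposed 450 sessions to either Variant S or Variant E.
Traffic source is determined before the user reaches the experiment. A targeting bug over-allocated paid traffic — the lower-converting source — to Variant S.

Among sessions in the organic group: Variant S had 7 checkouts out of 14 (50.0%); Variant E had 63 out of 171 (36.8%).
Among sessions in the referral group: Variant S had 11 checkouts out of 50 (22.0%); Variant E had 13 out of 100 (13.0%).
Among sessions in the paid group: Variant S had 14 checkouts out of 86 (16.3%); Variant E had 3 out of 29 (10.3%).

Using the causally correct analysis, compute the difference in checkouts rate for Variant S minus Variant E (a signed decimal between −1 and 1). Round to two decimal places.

+0.10

Variant S is higher inside every traffic source stratum but Variant E is higher in aggregate. Whether to stratify depends on how traffic source relates to the variant.
Here traffic source is a common cause — it drives both which variant a case falls under and the outcome. The crude comparison mixes populations; the stratum-specific rates are the causally relevant ones.
Adjusting over the population distribution of traffic source: 0.411·(0.500−0.368) + 0.333·(0.220−0.130) + 0.256·(0.163−0.103) = +0.099.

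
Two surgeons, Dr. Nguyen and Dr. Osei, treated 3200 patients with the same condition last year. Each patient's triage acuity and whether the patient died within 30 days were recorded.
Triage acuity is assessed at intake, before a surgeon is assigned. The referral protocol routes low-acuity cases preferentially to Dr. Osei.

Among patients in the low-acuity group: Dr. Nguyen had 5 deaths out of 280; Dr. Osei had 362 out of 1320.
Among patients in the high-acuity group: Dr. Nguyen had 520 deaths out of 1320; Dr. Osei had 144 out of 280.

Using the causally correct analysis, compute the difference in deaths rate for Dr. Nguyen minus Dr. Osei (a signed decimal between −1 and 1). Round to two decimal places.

The triage acuity-specific comparison favours Dr. Nguyen throughout, but the pooled figures favour Dr. Osei. The question is whether to condition on triage acuity.
Here triage acuity is a common cause — it drives both which surgeon a case falls under and the outcome. The crude comparison mixes populations; the stratum-specific rates are the causally relevant ones.
Adjusting over the population distribution of triage acuity: 0.500·(0.018−0.274) + 0.500·(0.394−0.514) = -0.188.

-0.19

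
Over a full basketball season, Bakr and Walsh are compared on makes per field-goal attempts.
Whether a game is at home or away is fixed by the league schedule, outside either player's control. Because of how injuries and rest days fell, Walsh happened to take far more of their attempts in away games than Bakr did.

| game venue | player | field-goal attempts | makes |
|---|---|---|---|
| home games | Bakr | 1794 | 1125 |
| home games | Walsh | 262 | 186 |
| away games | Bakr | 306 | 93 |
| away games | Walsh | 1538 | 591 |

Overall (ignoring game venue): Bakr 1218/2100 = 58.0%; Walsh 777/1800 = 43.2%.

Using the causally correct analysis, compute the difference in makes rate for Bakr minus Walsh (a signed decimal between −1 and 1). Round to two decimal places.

Within every game venue level Walsh has the higher rate, yet pooled Bakr does — Simpson's reversal.
Game venue satisfies the back-door criterion: it is not a descendant of the player, and it blocks the spurious path from player to outcome. Adjusting for it (i.e., using the within-game venue rates) gives the causal effect.
Adjusting over the population distribution of game venue: 0.527·(0.627−0.710) + 0.473·(0.304−0.384) = -0.082.

-0.08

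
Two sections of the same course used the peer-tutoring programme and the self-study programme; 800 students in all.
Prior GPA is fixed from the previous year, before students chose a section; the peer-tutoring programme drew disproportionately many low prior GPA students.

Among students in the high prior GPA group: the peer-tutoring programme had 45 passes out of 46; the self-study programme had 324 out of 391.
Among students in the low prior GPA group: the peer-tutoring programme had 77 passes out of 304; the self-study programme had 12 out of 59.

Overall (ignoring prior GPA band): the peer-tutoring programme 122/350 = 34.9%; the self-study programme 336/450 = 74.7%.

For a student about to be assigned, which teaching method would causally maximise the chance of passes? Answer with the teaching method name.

the peer-tutoring programme

Prior GPA band is set before the teaching method has any effect — it is not caused by the teaching method — and it independently drives the outcome. That makes it a confounder, so the causal comparison is within prior GPA band levels.
Within each level — high prior GPA: 97.8% vs 82.9%; low prior GPA: 25.3% vs 20.3% — the peer-tutoring programme is higher every time.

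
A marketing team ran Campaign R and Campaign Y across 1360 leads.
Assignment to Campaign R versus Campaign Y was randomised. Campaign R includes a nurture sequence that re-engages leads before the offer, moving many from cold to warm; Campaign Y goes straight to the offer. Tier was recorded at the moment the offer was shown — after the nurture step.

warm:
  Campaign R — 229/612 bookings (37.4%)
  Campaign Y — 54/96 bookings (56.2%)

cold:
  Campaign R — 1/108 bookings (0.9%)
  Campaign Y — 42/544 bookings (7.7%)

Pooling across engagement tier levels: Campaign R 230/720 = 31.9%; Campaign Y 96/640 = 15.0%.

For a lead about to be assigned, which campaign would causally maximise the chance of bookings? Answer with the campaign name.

Because the campaign influences engagement tier, engagement tier is a post-treatment mediator, not a confounder. Stratifying on it would bias the estimate; the causal effect is the crude pooled difference.
Pooled: Campaign R 31.9% vs Campaign Y 15.0%; Campaign R is higher overall.

Campaign R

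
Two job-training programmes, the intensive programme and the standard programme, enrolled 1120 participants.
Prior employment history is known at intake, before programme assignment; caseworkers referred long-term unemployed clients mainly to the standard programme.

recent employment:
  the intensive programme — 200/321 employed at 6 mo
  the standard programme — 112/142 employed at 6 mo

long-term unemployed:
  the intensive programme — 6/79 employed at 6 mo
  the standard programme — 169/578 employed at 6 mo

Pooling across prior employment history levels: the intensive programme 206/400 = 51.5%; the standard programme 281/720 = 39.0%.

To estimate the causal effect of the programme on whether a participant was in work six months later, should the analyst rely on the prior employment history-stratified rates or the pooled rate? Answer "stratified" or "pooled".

stratified

the standard programme is higher inside every prior employment history stratum but the intensive programme is higher in aggregate. Whether to stratify depends on how prior employment history relates to the programme.
Nothing the programme does changes prior employment history; the imbalance is an allocation artefact. With prior employment history also predicting the outcome, the pooled figure is confounded, and the within-stratum comparison is the causal one.
Within each level — recent employment: 62.3% vs 78.9%; long-term unemployed: 7.6% vs 29.2% — the standard programme is higher every time.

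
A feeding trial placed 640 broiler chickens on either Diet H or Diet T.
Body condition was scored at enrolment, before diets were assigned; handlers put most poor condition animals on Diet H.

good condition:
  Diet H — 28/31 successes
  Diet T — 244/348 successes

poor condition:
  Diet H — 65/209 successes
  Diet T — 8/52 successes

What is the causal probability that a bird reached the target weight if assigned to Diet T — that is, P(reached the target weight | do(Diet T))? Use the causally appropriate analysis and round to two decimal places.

0.48

Within every starting body condition level Diet H has the higher rate, yet pooled Diet T does — Simpson's reversal.
Since starting body condition is a pre-existing factor (not a product of the diet) and it affects the outcome on its own, it is a confounder. The stratified rates, not the pooled rate, identify the causal effect.
Standardising Diet T to the population starting body condition mix: 0.592·244/348 + 0.408·8/52 = 0.478.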